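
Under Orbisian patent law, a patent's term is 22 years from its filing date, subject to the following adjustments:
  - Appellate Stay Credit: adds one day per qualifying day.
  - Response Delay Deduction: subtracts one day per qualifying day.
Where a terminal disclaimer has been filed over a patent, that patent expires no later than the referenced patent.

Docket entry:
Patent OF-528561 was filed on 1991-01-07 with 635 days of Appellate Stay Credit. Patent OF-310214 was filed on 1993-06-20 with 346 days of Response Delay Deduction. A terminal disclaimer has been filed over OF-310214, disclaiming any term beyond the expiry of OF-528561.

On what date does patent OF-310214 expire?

Natural term of OF-310214:
  Base: filing + 22 years → 20 June 2015.
  Response Delay Deduction: −346 days → 9 July 2014.
Expiry of referenced patent OF-528561:
  Base: filing + 22 years → 7 January 2013.
  Appellate Stay Credit: +635 days → 4 October 2014.
Terminal disclaimer: OF-310214 expires on the earlier of 9 July 2014 and 4 October 2014.

2014-07-09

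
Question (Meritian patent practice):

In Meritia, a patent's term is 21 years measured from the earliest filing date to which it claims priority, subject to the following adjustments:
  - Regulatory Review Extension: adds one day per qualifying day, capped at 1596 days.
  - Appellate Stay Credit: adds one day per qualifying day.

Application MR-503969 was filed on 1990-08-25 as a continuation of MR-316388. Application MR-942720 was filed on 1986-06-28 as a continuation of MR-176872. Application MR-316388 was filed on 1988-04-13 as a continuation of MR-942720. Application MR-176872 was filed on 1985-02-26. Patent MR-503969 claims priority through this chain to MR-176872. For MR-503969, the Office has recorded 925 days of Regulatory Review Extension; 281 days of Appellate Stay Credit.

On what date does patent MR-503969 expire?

Earliest priority filing: 26 February 1985.
Base term: 26 February 1985 + 21 years → 26 February 2006.
Regulatory Review Extension: 925 days (within the 1596-day cap) → +925 days → 8 September 2008.
Appellate Stay Credit: +281 days → 16 June 2009.

June 16, 2009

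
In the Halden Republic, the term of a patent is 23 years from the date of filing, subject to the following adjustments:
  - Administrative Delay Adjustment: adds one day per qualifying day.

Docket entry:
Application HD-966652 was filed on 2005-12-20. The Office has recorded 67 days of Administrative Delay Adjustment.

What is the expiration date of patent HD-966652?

Base term: filing date + 23 years → 20 December 2028.
Administrative Delay Adjustment: +67 days → 25 February 2029.

2029-02-25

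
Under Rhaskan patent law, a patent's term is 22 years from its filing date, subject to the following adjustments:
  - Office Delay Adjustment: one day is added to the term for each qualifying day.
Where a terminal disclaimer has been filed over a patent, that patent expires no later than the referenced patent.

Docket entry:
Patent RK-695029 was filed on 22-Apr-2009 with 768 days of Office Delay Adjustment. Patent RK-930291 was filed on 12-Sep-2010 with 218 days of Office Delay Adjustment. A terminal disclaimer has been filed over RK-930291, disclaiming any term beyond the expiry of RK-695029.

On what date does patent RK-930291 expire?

2033-04-18

Natural term of RK-930291:
  Base: filing + 22 years → 12 September 2032.
  Office Delay Adjustment: +218 days → 18 April 2033.
Expiry of referenced patent RK-695029:
  Base: filing + 22 years → 22 April 2031.
  Office Delay Adjustment: +768 days → 29 May 2033.
Terminal disclaimer: RK-930291 expires on the earlier of 18 April 2033 and 29 May 2033.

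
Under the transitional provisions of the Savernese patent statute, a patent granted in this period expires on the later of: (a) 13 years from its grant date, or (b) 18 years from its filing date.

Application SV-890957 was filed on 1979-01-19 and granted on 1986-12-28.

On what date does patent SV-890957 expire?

(a) grant + 13 years → 28 December 1999.
(b) filing + 18 years → 19 January 1997.
Later of the two: 28 December 1999.

December 28, 1999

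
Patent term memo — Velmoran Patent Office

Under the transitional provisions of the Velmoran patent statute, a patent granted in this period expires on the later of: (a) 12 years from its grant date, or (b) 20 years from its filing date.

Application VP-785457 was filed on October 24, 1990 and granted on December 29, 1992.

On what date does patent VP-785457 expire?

2010-10-24

(a) grant + 12 years → 29 December 2004.
(b) filing + 20 years → 24 October 2010.
Later of the two: 24 October 2010.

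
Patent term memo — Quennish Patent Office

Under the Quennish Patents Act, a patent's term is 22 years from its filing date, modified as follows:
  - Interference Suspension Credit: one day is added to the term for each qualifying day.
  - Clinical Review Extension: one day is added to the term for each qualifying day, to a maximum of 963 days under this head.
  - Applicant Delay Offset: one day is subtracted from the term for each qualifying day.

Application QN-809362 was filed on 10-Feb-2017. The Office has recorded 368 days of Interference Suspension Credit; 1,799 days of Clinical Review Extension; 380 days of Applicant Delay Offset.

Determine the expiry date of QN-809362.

September 18, 2041

Base term: filing date + 22 years → 10 February 2039.
Interference Suspension Credit: +368 days → 13 February 2040.
Clinical Review Extension: 1799 days claimed exceeds the 963-day cap, so +963 days → 3 October 2042.
Applicant Delay Offset: −380 days → 18 September 2041.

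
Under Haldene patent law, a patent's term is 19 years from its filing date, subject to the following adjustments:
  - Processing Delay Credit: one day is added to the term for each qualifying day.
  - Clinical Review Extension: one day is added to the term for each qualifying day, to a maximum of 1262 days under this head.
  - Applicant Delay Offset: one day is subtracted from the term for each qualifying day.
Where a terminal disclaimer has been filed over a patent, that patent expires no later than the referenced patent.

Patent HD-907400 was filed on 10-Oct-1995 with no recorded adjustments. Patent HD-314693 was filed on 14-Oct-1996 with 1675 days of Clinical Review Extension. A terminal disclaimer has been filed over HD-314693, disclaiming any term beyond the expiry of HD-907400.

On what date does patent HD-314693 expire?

2014-10-10

Natural term of HD-314693:
  Base: filing + 19 years → 14 October 2015.
  Clinical Review Extension: 1675 days claimed exceeds the 1262-day cap, so +1262 days → 29 March 2019.
Expiry of referenced patent HD-907400:
  Base: filing + 19 years → 10 October 2014.
Terminal disclaimer: HD-314693 expires on the earlier of 29 March 2019 and 10 October 2014.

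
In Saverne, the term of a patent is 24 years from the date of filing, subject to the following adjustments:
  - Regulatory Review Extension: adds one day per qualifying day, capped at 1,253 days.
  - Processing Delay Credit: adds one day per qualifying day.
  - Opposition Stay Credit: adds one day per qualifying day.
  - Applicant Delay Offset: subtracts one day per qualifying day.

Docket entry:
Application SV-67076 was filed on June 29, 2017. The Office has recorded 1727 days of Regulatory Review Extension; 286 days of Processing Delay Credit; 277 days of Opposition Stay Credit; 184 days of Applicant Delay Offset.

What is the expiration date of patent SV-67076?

Base term: filing date + 24 years → 29 June 2041.
Regulatory Review Extension: 1727 days claimed exceeds the 1253-day cap, so +1253 days → 3 December 2044.
Processing Delay Credit: +286 days → 15 September 2045.
Opposition Stay Credit: +277 days → 19 June 2046.
Applicant Delay Offset: −184 days → 17 December 2045.

2045-12-17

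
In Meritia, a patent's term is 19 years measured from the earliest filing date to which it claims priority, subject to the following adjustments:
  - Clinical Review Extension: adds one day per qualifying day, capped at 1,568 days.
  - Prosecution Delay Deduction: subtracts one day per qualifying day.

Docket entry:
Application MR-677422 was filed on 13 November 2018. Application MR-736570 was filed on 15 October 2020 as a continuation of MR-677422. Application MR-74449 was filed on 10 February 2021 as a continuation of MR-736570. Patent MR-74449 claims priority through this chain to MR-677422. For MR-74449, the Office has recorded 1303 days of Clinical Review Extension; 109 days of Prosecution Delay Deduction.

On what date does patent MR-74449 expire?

2041-02-19

Earliest priority filing: 13 November 2018.
Base term: 13 November 2018 + 19 years → 13 November 2037.
Clinical Review Extension: 1303 days (within the 1568-day cap) → +1303 days → 8 June 2041.
Prosecution Delay Deduction: −109 days → 19 February 2041.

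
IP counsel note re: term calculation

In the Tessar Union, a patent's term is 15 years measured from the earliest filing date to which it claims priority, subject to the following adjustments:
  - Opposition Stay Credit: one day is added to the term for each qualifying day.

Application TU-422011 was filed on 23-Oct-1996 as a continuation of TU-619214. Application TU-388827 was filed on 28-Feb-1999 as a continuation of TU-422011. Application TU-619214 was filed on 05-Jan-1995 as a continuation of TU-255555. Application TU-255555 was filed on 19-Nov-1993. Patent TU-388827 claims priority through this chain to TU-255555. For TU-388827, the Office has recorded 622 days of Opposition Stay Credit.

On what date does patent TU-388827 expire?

Earliest priority filing: 19 November 1993.
Base term: 19 November 1993 + 15 years → 19 November 2008.
Opposition Stay Credit: +622 days → 3 August 2010.

August 3, 2010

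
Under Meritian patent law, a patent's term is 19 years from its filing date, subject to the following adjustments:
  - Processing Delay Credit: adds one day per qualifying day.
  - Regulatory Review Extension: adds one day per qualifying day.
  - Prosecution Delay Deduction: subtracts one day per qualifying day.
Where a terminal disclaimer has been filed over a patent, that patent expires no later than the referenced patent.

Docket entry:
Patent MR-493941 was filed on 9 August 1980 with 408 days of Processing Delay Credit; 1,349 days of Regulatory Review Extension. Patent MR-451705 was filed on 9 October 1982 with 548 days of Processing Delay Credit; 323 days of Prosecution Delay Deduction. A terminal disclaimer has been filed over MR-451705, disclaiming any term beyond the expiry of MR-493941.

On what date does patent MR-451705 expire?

May 22, 2002

Natural term of MR-451705:
  Base: filing + 19 years → 9 October 2001.
  Processing Delay Credit: +548 days → 10 April 2003.
  Prosecution Delay Deduction: −323 days → 22 May 2002.
Expiry of referenced patent MR-493941:
  Base: filing + 19 years → 9 August 1999.
  Processing Delay Credit: +408 days → 20 September 2000.
  Regulatory Review Extension: +1349 days → 31 May 2004.
Terminal disclaimer: MR-451705 expires on the earlier of 22 May 2002 and 31 May 2004.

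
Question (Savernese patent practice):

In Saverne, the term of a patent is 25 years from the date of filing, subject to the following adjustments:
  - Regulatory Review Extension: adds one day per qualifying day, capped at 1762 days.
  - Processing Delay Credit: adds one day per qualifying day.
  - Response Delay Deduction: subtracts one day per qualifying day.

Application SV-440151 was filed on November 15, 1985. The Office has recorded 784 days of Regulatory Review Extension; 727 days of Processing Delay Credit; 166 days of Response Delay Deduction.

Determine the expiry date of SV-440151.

July 22, 2014

Base term: filing date + 25 years → 15 November 2010.
Regulatory Review Extension: 784 days (within the 1762-day cap) → +784 days → 7 January 2013.
Processing Delay Credit: +727 days → 4 January 2015.
Response Delay Deduction: −166 days → 22 July 2014.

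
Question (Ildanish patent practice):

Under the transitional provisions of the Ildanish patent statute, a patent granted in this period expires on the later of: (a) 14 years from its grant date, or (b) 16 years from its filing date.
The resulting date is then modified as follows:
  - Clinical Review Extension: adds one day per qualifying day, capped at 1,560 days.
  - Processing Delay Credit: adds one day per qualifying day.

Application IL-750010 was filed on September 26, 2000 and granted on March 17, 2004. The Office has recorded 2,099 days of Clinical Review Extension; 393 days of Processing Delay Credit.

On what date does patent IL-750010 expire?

2023-07-22

(a) grant + 14 years → 17 March 2018.
(b) filing + 16 years → 26 September 2016.
Later of the two: 17 March 2018.
Clinical Review Extension: 2099 days claimed exceeds the 1560-day cap, so +1560 days → 24 June 2022.
Processing Delay Credit: +393 days → 22 July 2023.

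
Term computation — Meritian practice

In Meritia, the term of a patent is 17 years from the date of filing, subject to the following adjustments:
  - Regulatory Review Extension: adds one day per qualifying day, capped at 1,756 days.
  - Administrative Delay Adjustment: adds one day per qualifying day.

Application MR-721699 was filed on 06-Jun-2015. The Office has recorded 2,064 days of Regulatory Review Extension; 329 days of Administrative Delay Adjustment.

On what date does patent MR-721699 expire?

Base term: filing date + 17 years → 6 June 2032.
Regulatory Review Extension: 2064 days claimed exceeds the 1756-day cap, so +1756 days → 28 March 2037.
Administrative Delay Adjustment: +329 days → 20 February 2038.

2038-02-20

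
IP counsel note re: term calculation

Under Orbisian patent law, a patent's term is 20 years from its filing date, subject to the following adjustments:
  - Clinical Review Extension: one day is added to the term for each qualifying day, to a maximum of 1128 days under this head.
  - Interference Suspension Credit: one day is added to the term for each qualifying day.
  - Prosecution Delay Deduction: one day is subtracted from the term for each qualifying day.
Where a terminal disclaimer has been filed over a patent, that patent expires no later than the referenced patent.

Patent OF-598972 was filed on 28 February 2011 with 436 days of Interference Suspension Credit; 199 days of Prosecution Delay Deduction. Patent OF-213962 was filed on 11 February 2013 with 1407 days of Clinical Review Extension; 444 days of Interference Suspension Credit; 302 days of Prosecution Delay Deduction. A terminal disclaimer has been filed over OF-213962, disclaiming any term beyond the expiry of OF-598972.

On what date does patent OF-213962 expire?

Natural term of OF-213962:
  Base: filing + 20 years → 11 February 2033.
  Clinical Review Extension: 1407 days claimed exceeds the 1128-day cap, so +1128 days → 15 March 2036.
  Interference Suspension Credit: +444 days → 2 June 2037.
  Prosecution Delay Deduction: −302 days → 4 August 2036.
Expiry of referenced patent OF-598972:
  Base: filing + 20 years → 28 February 2031.
  Interference Suspension Credit: +436 days → 9 May 2032.
  Prosecution Delay Deduction: −199 days → 23 October 2031.
Terminal disclaimer: OF-213962 expires on the earlier of 4 August 2036 and 23 October 2031.

2031-10-23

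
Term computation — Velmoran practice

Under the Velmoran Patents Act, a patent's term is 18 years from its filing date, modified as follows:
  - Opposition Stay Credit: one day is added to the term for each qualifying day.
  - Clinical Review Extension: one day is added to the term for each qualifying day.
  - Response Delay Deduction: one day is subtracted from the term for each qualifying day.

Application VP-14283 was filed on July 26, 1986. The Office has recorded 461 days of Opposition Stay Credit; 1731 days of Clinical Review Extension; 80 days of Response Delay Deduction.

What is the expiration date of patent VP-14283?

2010-05-08

Base term: filing date + 18 years → 26 July 2004.
Opposition Stay Credit: +461 days → 30 October 2005.
Clinical Review Extension: +1731 days → 27 July 2010.
Response Delay Deduction: −80 days → 8 May 2010.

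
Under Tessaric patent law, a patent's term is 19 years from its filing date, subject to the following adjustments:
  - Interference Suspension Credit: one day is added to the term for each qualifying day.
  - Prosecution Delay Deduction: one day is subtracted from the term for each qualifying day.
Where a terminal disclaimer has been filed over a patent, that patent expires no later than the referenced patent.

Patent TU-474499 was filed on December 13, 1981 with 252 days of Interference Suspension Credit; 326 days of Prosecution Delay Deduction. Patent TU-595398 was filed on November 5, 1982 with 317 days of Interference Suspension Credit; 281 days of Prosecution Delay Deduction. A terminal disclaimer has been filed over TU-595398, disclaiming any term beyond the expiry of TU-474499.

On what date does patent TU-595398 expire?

Natural term of TU-595398:
  Base: filing + 19 years → 5 November 2001.
  Interference Suspension Credit: +317 days → 18 September 2002.
  Prosecution Delay Deduction: −281 days → 11 December 2001.
Expiry of referenced patent TU-474499:
  Base: filing + 19 years → 13 December 2000.
  Interference Suspension Credit: +252 days → 22 August 2001.
  Prosecution Delay Deduction: −326 days → 30 September 2000.
Terminal disclaimer: TU-595398 expires on the earlier of 11 December 2001 and 30 September 2000.

September 30, 2000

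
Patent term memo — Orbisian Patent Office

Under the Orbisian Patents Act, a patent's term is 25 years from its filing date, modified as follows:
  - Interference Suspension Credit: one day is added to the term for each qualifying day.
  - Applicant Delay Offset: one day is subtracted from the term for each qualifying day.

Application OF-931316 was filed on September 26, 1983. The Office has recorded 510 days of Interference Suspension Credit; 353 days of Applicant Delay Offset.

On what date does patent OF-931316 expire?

March 2, 2009

Base term: filing date + 25 years → 26 September 2008.
Interference Suspension Credit: +510 days → 18 February 2010.
Applicant Delay Offset: −353 days → 2 March 2009.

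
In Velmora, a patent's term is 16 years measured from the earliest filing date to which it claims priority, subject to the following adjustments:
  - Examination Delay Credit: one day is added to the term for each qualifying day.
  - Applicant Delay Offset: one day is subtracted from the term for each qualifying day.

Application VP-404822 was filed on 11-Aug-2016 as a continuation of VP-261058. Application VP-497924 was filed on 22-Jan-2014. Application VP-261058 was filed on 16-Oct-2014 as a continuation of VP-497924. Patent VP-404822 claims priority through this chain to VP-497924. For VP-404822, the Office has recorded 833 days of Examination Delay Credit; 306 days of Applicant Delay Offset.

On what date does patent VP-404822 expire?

2031-07-03

Earliest priority filing: 22 January 2014.
Base term: 22 January 2014 + 16 years → 22 January 2030.
Examination Delay Credit: +833 days → 4 May 2032.
Applicant Delay Offset: −306 days → 3 July 2031.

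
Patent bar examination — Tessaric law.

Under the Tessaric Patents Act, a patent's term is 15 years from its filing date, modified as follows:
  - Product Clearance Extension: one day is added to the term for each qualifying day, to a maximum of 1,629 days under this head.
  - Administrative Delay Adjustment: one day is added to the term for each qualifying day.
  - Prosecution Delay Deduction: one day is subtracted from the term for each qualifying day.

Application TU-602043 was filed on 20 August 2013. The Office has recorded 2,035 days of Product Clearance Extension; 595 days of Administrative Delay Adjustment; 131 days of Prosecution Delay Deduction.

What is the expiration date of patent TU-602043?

May 14, 2034

Base term: filing date + 15 years → 20 August 2028.
Product Clearance Extension: 2035 days claimed exceeds the 1629-day cap, so +1629 days → 4 February 2033.
Administrative Delay Adjustment: +595 days → 22 September 2034.
Prosecution Delay Deduction: −131 days → 14 May 2034.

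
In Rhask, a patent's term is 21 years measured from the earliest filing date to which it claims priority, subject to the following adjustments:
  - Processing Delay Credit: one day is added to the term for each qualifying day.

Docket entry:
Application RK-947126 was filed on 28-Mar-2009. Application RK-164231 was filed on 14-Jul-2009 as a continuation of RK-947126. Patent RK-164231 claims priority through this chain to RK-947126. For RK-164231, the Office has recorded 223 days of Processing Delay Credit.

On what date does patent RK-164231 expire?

Earliest priority filing: 28 March 2009.
Base term: 28 March 2009 + 21 years → 28 March 2030.
Processing Delay Credit: +223 days → 6 November 2030.

November 6, 2030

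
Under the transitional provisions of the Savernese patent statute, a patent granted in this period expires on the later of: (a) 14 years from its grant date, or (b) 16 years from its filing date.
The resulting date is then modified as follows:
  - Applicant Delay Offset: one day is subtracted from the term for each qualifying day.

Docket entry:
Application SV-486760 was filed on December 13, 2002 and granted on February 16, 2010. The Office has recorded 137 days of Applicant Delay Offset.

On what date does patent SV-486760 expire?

2023-10-02

(a) grant + 14 years → 16 February 2024.
(b) filing + 16 years → 13 December 2018.
Later of the two: 16 February 2024.
Applicant Delay Offset: −137 days → 2 October 2023.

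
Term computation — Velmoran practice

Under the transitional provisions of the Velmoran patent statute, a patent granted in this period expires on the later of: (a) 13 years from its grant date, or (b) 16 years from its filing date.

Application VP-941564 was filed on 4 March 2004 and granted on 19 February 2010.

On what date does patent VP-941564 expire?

2023-02-19

(a) grant + 13 years → 19 February 2023.
(b) filing + 16 years → 4 March 2020.
Later of the two: 19 February 2023.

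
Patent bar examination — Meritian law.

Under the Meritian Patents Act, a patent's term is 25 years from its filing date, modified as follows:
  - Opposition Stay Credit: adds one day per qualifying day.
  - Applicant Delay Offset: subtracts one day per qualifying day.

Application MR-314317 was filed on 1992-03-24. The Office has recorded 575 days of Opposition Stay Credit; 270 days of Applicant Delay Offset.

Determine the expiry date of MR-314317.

2018-01-23

Base term: filing date + 25 years → 24 March 2017.
Opposition Stay Credit: +575 days → 20 October 2018.
Applicant Delay Offset: −270 days → 23 January 2018.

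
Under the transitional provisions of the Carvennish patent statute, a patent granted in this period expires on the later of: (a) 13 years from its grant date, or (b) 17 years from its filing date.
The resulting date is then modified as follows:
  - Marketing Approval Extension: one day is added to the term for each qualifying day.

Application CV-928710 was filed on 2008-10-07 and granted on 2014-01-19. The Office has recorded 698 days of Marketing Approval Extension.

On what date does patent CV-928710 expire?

December 17, 2028

(a) grant + 13 years → 19 January 2027.
(b) filing + 17 years → 7 October 2025.
Later of the two: 19 January 2027.
Marketing Approval Extension: +698 days → 17 December 2028.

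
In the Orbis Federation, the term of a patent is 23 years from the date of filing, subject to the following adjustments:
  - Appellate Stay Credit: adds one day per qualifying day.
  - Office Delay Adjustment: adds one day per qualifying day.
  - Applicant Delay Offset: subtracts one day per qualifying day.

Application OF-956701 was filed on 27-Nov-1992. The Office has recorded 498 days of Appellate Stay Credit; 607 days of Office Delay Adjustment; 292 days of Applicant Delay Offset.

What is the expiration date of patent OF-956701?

2018-02-17

Base term: filing date + 23 years → 27 November 2015.
Appellate Stay Credit: +498 days → 8 April 2017.
Office Delay Adjustment: +607 days → 6 December 2018.
Applicant Delay Offset: −292 days → 17 February 2018.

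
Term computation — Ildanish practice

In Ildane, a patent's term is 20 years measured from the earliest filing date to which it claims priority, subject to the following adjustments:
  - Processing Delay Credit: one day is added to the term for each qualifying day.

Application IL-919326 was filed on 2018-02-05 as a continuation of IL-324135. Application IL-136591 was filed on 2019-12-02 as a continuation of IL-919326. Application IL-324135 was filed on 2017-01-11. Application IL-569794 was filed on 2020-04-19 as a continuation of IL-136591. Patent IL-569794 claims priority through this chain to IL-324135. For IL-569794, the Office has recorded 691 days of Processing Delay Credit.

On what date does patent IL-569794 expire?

Earliest priority filing: 11 January 2017.
Base term: 11 January 2017 + 20 years → 11 January 2037.
Processing Delay Credit: +691 days → 3 December 2038.

2038-12-03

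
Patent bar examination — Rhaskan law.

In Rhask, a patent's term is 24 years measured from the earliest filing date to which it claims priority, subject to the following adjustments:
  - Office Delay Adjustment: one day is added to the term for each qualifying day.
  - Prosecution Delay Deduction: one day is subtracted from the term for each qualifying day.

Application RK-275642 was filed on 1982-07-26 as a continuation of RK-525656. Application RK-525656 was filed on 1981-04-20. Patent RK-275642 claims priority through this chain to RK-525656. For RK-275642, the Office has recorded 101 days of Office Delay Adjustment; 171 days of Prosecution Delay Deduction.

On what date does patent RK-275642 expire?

2005-02-09

Earliest priority filing: 20 April 1981.
Base term: 20 April 1981 + 24 years → 20 April 2005.
Office Delay Adjustment: +101 days → 30 July 2005.
Prosecution Delay Deduction: −171 days → 9 February 2005.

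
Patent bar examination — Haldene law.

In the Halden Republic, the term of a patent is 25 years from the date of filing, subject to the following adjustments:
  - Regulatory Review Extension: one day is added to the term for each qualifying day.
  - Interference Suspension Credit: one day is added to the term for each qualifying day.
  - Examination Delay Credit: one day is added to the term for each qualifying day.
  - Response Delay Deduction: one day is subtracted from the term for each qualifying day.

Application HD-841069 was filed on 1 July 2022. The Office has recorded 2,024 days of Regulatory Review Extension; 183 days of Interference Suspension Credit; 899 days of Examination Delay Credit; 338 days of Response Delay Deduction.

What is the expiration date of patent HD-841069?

Base term: filing date + 25 years → 1 July 2047.
Regulatory Review Extension: +2024 days → 14 January 2053.
Interference Suspension Credit: +183 days → 16 July 2053.
Examination Delay Credit: +899 days → 1 January 2056.
Response Delay Deduction: −338 days → 28 January 2055.

January 28, 2055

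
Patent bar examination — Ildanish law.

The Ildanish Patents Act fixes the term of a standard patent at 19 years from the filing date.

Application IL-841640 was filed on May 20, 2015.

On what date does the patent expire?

Filing date + 19 years → 20 May 2034.

2034-05-20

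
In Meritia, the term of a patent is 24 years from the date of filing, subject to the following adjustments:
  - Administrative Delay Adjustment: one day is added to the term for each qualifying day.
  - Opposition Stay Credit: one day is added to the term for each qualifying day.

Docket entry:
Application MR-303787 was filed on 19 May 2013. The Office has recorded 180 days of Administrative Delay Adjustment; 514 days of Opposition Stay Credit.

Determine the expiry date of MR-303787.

Base term: filing date + 24 years → 19 May 2037.
Administrative Delay Adjustment: +180 days → 15 November 2037.
Opposition Stay Credit: +514 days → 13 April 2039.

2039-04-13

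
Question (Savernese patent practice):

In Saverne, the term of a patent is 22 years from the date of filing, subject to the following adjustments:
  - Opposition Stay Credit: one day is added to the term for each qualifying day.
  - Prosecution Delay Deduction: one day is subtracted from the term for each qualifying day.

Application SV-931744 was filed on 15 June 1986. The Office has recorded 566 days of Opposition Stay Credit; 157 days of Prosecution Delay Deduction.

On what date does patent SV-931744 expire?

July 29, 2009

Base term: filing date + 22 years → 15 June 2008.
Opposition Stay Credit: +566 days → 2 January 2010.
Prosecution Delay Deduction: −157 days → 29 July 2009.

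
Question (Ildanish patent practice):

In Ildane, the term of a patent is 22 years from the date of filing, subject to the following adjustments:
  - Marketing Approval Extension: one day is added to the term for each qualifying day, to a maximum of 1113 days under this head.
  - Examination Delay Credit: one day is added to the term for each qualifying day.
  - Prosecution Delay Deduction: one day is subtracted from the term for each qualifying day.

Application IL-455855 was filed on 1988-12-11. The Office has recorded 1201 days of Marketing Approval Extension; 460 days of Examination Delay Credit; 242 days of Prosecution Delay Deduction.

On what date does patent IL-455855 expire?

Base term: filing date + 22 years → 11 December 2010.
Marketing Approval Extension: 1201 days claimed exceeds the 1113-day cap, so +1113 days → 28 December 2013.
Examination Delay Credit: +460 days → 2 April 2015.
Prosecution Delay Deduction: −242 days → 3 August 2014.

2014-08-03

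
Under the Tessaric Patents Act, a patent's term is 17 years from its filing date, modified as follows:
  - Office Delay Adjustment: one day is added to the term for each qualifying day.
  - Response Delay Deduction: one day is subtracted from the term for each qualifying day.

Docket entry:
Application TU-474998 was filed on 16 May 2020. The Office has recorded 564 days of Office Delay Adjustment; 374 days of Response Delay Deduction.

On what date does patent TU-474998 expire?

2037-11-22

Base term: filing date + 17 years → 16 May 2037.
Office Delay Adjustment: +564 days → 1 December 2038.
Response Delay Deduction: −374 days → 22 November 2037.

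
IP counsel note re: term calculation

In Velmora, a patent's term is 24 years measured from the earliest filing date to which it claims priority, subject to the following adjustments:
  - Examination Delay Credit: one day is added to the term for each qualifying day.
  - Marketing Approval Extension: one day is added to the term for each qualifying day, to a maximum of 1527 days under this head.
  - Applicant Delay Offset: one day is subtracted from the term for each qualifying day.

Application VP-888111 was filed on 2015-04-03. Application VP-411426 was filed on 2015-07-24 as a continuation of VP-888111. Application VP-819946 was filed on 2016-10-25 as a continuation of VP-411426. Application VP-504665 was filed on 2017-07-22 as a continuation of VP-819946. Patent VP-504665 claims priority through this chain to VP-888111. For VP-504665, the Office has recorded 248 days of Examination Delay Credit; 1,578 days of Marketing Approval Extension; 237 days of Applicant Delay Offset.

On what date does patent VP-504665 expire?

Earliest priority filing: 3 April 2015.
Base term: 3 April 2015 + 24 years → 3 April 2039.
Examination Delay Credit: +248 days → 7 December 2039.
Marketing Approval Extension: 1578 days claimed exceeds the 1527-day cap, so +1527 days → 11 February 2044.
Applicant Delay Offset: −237 days → 19 June 2043.

2043-06-19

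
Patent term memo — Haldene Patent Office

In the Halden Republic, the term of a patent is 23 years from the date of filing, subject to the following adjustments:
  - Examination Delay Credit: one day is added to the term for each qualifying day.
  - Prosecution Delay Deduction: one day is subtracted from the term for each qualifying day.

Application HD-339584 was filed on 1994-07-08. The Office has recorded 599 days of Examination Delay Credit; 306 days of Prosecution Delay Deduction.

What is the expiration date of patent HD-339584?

April 27, 2018

Base term: filing date + 23 years → 8 July 2017.
Examination Delay Credit: +599 days → 27 February 2019.
Prosecution Delay Deduction: −306 days → 27 April 2018.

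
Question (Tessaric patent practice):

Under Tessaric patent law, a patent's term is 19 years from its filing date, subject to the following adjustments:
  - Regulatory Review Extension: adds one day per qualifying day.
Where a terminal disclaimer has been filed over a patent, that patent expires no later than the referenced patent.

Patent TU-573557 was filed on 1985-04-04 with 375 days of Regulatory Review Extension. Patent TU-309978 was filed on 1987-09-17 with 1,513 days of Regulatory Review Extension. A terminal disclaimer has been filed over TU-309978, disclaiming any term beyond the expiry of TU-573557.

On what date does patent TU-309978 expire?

Natural term of TU-309978:
  Base: filing + 19 years → 17 September 2006.
  Regulatory Review Extension: +1513 days → 8 November 2010.
Expiry of referenced patent TU-573557:
  Base: filing + 19 years → 4 April 2004.
  Regulatory Review Extension: +375 days → 14 April 2005.
Terminal disclaimer: TU-309978 expires on the earlier of 8 November 2010 and 14 April 2005.

April 14, 2005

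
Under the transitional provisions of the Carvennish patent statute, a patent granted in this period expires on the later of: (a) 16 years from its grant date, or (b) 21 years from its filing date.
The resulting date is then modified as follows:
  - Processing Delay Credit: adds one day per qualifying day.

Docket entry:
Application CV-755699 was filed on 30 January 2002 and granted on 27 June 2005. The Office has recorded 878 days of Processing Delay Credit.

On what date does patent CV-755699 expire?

2025-06-26

(a) grant + 16 years → 27 June 2021.
(b) filing + 21 years → 30 January 2023.
Later of the two: 30 January 2023.
Processing Delay Credit: +878 days → 26 June 2025.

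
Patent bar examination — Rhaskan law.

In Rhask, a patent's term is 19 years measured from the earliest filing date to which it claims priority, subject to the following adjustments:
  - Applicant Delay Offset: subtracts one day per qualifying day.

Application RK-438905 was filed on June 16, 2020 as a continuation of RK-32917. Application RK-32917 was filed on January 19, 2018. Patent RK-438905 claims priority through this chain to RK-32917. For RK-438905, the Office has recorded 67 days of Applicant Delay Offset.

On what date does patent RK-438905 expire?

November 13, 2036

Earliest priority filing: 19 January 2018.
Base term: 19 January 2018 + 19 years → 19 January 2037.
Applicant Delay Offset: −67 days → 13 November 2036.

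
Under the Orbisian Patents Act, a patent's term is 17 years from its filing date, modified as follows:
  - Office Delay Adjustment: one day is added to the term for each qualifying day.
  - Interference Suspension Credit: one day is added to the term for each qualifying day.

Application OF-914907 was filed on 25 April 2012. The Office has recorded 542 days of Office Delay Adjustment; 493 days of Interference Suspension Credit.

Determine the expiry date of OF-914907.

Base term: filing date + 17 years → 25 April 2029.
Office Delay Adjustment: +542 days → 19 October 2030.
Interference Suspension Credit: +493 days → 24 February 2032.

February 24, 2032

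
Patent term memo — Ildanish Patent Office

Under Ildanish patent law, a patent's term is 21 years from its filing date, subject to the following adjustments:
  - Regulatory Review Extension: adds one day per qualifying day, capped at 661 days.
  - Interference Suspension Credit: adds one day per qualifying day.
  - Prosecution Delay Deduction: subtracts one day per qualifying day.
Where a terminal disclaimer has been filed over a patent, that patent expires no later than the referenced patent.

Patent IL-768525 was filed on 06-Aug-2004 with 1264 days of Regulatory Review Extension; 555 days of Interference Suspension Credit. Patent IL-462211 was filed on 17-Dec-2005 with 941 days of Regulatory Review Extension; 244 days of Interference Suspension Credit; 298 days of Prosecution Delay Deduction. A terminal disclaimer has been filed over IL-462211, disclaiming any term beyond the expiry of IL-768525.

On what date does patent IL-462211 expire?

Natural term of IL-462211:
  Base: filing + 21 years → 17 December 2026.
  Regulatory Review Extension: 941 days claimed exceeds the 661-day cap, so +661 days → 8 October 2028.
  Interference Suspension Credit: +244 days → 9 June 2029.
  Prosecution Delay Deduction: −298 days → 15 August 2028.
Expiry of referenced patent IL-768525:
  Base: filing + 21 years → 6 August 2025.
  Regulatory Review Extension: 1264 days claimed exceeds the 661-day cap, so +661 days → 29 May 2027.
  Interference Suspension Credit: +555 days → 4 December 2028.
Terminal disclaimer: IL-462211 expires on the earlier of 15 August 2028 and 4 December 2028.

August 15, 2028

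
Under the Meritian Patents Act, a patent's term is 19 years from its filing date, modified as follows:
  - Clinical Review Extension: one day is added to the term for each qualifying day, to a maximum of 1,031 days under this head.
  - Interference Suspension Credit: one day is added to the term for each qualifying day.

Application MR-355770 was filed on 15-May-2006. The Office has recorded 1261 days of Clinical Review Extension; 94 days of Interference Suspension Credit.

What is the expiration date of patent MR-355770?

June 13, 2028

Base term: filing date + 19 years → 15 May 2025.
Clinical Review Extension: 1261 days claimed exceeds the 1031-day cap, so +1031 days → 11 March 2028.
Interference Suspension Credit: +94 days → 13 June 2028.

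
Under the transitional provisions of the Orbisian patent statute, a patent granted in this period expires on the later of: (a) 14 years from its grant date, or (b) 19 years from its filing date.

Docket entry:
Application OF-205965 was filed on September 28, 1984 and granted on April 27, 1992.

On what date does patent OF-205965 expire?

2006-04-27

(a) grant + 14 years → 27 April 2006.
(b) filing + 19 years → 28 September 2003.
Later of the two: 27 April 2006.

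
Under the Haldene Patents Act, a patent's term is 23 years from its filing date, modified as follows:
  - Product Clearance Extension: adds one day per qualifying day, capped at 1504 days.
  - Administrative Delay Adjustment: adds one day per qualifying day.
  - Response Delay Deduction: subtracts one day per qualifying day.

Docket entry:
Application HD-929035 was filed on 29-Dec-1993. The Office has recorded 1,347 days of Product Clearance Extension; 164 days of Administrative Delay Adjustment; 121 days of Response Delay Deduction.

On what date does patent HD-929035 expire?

Base term: filing date + 23 years → 29 December 2016.
Product Clearance Extension: 1347 days (within the 1504-day cap) → +1347 days → 6 September 2020.
Administrative Delay Adjustment: +164 days → 17 February 2021.
Response Delay Deduction: −121 days → 19 October 2020.

October 19, 2020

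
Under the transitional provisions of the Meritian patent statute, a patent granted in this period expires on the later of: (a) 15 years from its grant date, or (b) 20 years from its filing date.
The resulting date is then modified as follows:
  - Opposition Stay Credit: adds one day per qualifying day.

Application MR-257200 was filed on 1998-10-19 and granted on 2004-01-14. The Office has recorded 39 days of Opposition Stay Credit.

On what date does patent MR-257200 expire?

(a) grant + 15 years → 14 January 2019.
(b) filing + 20 years → 19 October 2018.
Later of the two: 14 January 2019.
Opposition Stay Credit: +39 days → 22 February 2019.

2019-02-22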